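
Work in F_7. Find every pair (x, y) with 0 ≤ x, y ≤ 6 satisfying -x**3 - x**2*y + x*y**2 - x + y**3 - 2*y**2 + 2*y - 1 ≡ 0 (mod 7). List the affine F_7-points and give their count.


Affine F_7-points: {(0, 1), (0, 3), (0, 5), (1, 4), (2, 2), (3, 4), (3, 5), (6, 1), (6, 4), (6, 5)}; count = 10.

For each of the 49 pairs (x, y) ∈ F_7², evaluate f(x, y) mod 7. Record the zeros.
  x = 0: [0↦6, 1↦0, 2↦3, 3↦0, 4↦4, 5↦0, 6↦1]  zeros at y ∈ {1, 3, 5}
  x = 1: [0↦4, 1↦5, 2↦3, 3↦4, 4↦0, 5↦4, 6↦1]  zeros at y ∈ {4}
  x = 2: [0↦3, 1↦2, 2↦0, 3↦3, 4↦3, 5↦6, 6↦4]  zeros at y ∈ {2}
  x = 3: [0↦4, 1↦6, 2↦2, 3↦5, 4↦0, 5↦0, 6↦4]  zeros at y ∈ {4, 5}
  x = 4: [0↦1, 1↦4, 2↦3, 3↦4, 4↦6, 5↦1, 6↦2]  zeros at y ∈ ∅
  x = 5: [0↦2, 1↦4, 2↦4, 3↦1, 4↦1, 5↦3, 6↦6]  zeros at y ∈ ∅
  x = 6: [0↦1, 1↦0, 2↦6, 3↦4, 4↦0, 5↦0, 6↦3]  zeros at y ∈ {1, 4, 5}
Collecting zeros: affine points = {(0, 1), (0, 3), (0, 5), (1, 4), (2, 2), (3, 4), (3, 5), (6, 1), (6, 4), (6, 5)}.
Total count |C(F_7)_aff| = 10.


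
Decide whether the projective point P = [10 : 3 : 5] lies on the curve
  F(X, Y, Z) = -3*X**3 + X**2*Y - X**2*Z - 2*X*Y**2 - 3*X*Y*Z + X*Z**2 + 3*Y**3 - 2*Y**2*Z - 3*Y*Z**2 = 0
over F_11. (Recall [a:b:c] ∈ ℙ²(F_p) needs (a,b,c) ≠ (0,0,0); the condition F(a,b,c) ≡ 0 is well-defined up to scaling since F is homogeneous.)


F(10,3,5) ≡ 3 (mod 11); P is NOT on the curve.

Evaluate F(10, 3, 5) term-by-term (mod 11).
  -3*X**3 ↦ -3·1000·1·1 = -3000
  X**2*Y ↦ 1·100·3·1 = 300
  -X**2*Z ↦ -1·100·1·5 = -500
  -2*X*Y**2 ↦ -2·10·9·1 = -180
  -3*X*Y*Z ↦ -3·10·3·5 = -450
  X*Z**2 ↦ 1·10·1·25 = 250
  3*Y**3 ↦ 3·1·27·1 = 81
  -2*Y**2*Z ↦ -2·1·9·5 = -90
  -3*Y*Z**2 ↦ -3·1·3·25 = -225
Sum: F(10, 3, 5) = (-3000) + (300) + (-500) + (-180) + (-450) + (250) + (81) + (-90) + (-225) = -3814.
Reducing mod 11: -3814 ≡ 3 (mod 11).
Since F(a, b, c) ≡ 3 ≠ 0 (mod 11), P does NOT lie on the curve.


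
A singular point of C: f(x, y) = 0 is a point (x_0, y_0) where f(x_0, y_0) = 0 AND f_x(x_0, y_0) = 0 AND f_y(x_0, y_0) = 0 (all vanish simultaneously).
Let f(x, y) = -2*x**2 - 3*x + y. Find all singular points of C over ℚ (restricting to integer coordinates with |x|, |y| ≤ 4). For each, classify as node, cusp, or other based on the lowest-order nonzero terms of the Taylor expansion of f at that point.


No singular points in the scanned grid; C is smooth there.

Compute partial derivatives:
  f_x = -4*x - 3.
  f_y = 1.
f_y = 1 is a nonzero constant, so f_y never vanishes: no point (x, y) can satisfy f = f_x = f_y = 0. In particular no (x, y) ∈ {−4, ..., 4}² is singular; the curve is smooth.


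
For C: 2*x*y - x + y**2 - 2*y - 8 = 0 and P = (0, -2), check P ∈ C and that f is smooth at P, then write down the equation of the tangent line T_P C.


Tangent line at P: -5*x - 6*y - 12 = 0.

Step 1: f(0, -2) = 0, so P lies on C.
Step 2: partial derivatives
  f_x(x, y) = 2*y - 1, f_y(x, y) = 2*x + 2*y - 2.
  f_x(P) = -5, f_y(P) = -6 (gradient nonzero, so P is smooth).
Step 3: tangent line at P: -5·(x − 0) + -6·(y − -2) = 0.
Expanding: -5*x - 6*y - 12 = 0.


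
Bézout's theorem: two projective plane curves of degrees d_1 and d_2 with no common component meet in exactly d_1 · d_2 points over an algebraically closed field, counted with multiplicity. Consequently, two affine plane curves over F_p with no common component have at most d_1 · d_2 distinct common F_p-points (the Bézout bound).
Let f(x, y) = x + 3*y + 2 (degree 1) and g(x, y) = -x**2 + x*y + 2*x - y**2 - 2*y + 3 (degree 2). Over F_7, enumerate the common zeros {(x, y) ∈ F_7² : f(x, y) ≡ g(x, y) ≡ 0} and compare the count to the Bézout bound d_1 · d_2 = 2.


Common zeros: {(0, 4)}; count = 1; Bézout bound = 2.

deg(f) = 1, deg(g) = 2, so Bézout bound = 2.
Scan x ∈ F_7. For each x, list the y ∈ F_7 with f(x, y) ≡ 0 and those with g(x, y) ≡ 0 (mod 7); the common zeros in that column are the intersection.
  x = 0: f ≡ 0 at y ∈ {4}; g ≡ 0 at y ∈ {1, 4}; common: {4}.
  x = 1: f ≡ 0 at y ∈ {6}; g ≡ 0 at y ∈ ∅; common: ∅.
  x = 2: f ≡ 0 at y ∈ {1}; g ≡ 0 at y ∈ ∅; common: ∅.
  x = 3: f ≡ 0 at y ∈ {3}; g ≡ 0 at y ∈ {0, 1}; common: ∅.
  x = 4: f ≡ 0 at y ∈ {5}; g ≡ 0 at y ∈ ∅; common: ∅.
  x = 5: f ≡ 0 at y ∈ {0}; g ≡ 0 at y ∈ ∅; common: ∅.
  x = 6: f ≡ 0 at y ∈ {2}; g ≡ 0 at y ∈ {0, 4}; common: ∅.
Collecting: common zeros = {(0, 4)}, so the count is 1.
Comparison with the Bézout bound: 1 ≤ 2 = deg(f)·deg(g), as expected for curves with no common component (the affine F_7-count falls short of the bound because intersections may lie at infinity, over extension fields, or carry multiplicity).


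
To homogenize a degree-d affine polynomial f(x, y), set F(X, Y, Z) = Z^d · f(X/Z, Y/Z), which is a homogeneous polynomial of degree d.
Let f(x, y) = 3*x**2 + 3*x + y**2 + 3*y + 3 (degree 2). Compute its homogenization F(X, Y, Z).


F(X, Y, Z) = 3*X**2 + 3*X*Z + Y**2 + 3*Y*Z + 3*Z**2

deg(f) = 2.
Substitute x = X/Z, y = Y/Z into f, then multiply by Z^2.
  monomial 3·x^2·y^0 ↦ 3·X^2·Y^0·Z^0.
  monomial 3·x^1·y^0 ↦ 3·X^1·Y^0·Z^1.
  monomial 1·x^0·y^2 ↦ 1·X^0·Y^2·Z^0.
  monomial 3·x^0·y^1 ↦ 3·X^0·Y^1·Z^1.
  monomial 3·x^0·y^0 ↦ 3·X^0·Y^0·Z^2.
Collecting: F(X, Y, Z) = 3*X**2 + 3*X*Z + Y**2 + 3*Y*Z + 3*Z**2.


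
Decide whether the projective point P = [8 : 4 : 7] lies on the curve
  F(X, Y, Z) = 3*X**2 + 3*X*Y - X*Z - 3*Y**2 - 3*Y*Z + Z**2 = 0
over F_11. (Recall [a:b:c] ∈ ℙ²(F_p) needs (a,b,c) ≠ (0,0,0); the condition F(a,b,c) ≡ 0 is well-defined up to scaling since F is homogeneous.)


F(8,4,7) ≡ 6 (mod 11); P is NOT on the curve.

Evaluate F(8, 4, 7) term-by-term (mod 11).
  3*X**2 ↦ 3·64·1·1 = 192
  3*X*Y ↦ 3·8·4·1 = 96
  -X*Z ↦ -1·8·1·7 = -56
  -3*Y**2 ↦ -3·1·16·1 = -48
  -3*Y*Z ↦ -3·1·4·7 = -84
  Z**2 ↦ 1·1·1·49 = 49
Sum: F(8, 4, 7) = (192) + (96) + (-56) + (-48) + (-84) + (49) = 149.
Reducing mod 11: 149 ≡ 6 (mod 11).
Since F(a, b, c) ≡ 6 ≠ 0 (mod 11), P does NOT lie on the curve.


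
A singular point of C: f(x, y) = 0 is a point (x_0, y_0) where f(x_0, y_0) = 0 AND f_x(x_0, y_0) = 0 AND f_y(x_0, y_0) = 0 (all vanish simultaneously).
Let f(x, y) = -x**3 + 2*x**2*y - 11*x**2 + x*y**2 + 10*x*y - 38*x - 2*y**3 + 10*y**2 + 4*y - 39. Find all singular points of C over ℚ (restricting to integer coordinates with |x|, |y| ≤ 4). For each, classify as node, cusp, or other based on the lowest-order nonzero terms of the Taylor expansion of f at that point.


Singular points: {(-3, 1)}; classification: cusp.

Compute partial derivatives:
  f_x = -3*x**2 + 4*x*y - 22*x + y**2 + 10*y - 38.
  f_y = 2*x**2 + 2*x*y + 10*x - 6*y**2 + 20*y + 4.
Scan x_0 ∈ {−4, ..., 4}. For each x_0, f_y(x_0, y) is a polynomial in y; find its integer roots y ∈ {−4, ..., 4}, then test f_x and f at those candidates.
  x = -4: f_y(-4, y) = -6*y**2 + 12*y - 4; no integer root y with |y| ≤ 4.
  x = -3: f_y(-3, y) = -6*y**2 + 14*y - 8; vanishes at y ∈ {1}. (-3, 1): f_x = 0, f = 0 — SINGULAR.
  x = -2: f_y(-2, y) = -6*y**2 + 16*y - 8; vanishes at y ∈ {2}. (-2, 2): f_x = 2 ≠ 0.
  x = -1: f_y(-1, y) = -6*y**2 + 18*y - 4; no integer root y with |y| ≤ 4.
  x = 0: f_y(0, y) = -6*y**2 + 20*y + 4; no integer root y with |y| ≤ 4.
  x = 1: f_y(1, y) = -6*y**2 + 22*y + 16; no integer root y with |y| ≤ 4.
  x = 2: f_y(2, y) = -6*y**2 + 24*y + 32; no integer root y with |y| ≤ 4.
  x = 3: f_y(3, y) = -6*y**2 + 26*y + 52; no integer root y with |y| ≤ 4.
  x = 4: f_y(4, y) = -6*y**2 + 28*y + 76; no integer root y with |y| ≤ 4.
Only singular point on the grid: (-3, 1).
Classify: substitute x = -3 + u, y = 1 + v and expand: f = -u**3 + 2*u**2*v + u*v**2 - 2*v**3 + v**2.
No constant or linear terms (consistent with a singular point). Quadratic part: v**2. Cubic part: -u**3 + 2*u**2*v + u*v**2 - 2*v**3.
The quadratic part v**2 is a perfect square, so there is a single (double) tangent line v = 0, i.e. y = 1. Restricting the cubic part to that line (v = 0) leaves -u**3 ≠ 0, so f is not divisible by v and the branch is v² ≈ u**3 to lowest order — this is a cusp.
Classification: cusp.


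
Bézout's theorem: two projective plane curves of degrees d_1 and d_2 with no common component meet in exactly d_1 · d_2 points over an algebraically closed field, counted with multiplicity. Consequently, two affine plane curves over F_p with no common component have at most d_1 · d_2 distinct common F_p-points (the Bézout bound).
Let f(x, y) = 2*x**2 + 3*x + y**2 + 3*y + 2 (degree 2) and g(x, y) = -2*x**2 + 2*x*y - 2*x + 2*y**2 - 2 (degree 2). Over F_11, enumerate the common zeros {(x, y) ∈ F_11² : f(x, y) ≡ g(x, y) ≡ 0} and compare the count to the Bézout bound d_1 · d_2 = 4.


Common zeros: {(0, 10), (8, 8), (9, 3)}; count = 3; Bézout bound = 4.

deg(f) = 2, deg(g) = 2, so Bézout bound = 4.
Scan x ∈ F_11. For each x, list the y ∈ F_11 with f(x, y) ≡ 0 and those with g(x, y) ≡ 0 (mod 11); the common zeros in that column are the intersection.
  x = 0: f ≡ 0 at y ∈ {9, 10}; g ≡ 0 at y ∈ {1, 10}; common: {10}.
  x = 1: f ≡ 0 at y ∈ {1, 7}; g ≡ 0 at y ∈ ∅; common: ∅.
  x = 2: f ≡ 0 at y ∈ {4}; g ≡ 0 at y ∈ ∅; common: ∅.
  x = 3: f ≡ 0 at y ∈ {1, 7}; g ≡ 0 at y ∈ ∅; common: ∅.
  x = 4: f ≡ 0 at y ∈ {9, 10}; g ≡ 0 at y ∈ {3, 4}; common: ∅.
  x = 5: f ≡ 0 at y ∈ {2, 6}; g ≡ 0 at y ∈ ∅; common: ∅.
  x = 6: f ≡ 0 at y ∈ {3, 5}; g ≡ 0 at y ∈ ∅; common: ∅.
  x = 7: f ≡ 0 at y ∈ {0, 8}; g ≡ 0 at y ∈ ∅; common: ∅.
  x = 8: f ≡ 0 at y ∈ {0, 8}; g ≡ 0 at y ∈ {6, 8}; common: {8}.
  x = 9: f ≡ 0 at y ∈ {3, 5}; g ≡ 0 at y ∈ {3, 10}; common: {3}.
  x = 10: f ≡ 0 at y ∈ {2, 6}; g ≡ 0 at y ∈ {4, 8}; common: ∅.
Collecting: common zeros = {(0, 10), (8, 8), (9, 3)}, so the count is 3.
Comparison with the Bézout bound: 3 ≤ 4 = deg(f)·deg(g), as expected for curves with no common component (the affine F_11-count falls short of the bound because intersections may lie at infinity, over extension fields, or carry multiplicity).


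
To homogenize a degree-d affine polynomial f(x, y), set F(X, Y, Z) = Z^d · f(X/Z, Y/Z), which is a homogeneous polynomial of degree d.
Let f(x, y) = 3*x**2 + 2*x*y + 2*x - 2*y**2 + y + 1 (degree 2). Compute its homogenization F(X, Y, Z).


F(X, Y, Z) = 3*X**2 + 2*X*Y + 2*X*Z - 2*Y**2 + Y*Z + Z**2

deg(f) = 2.
Substitute x = X/Z, y = Y/Z into f, then multiply by Z^2.
  monomial 3·x^2·y^0 ↦ 3·X^2·Y^0·Z^0.
  monomial 2·x^1·y^1 ↦ 2·X^1·Y^1·Z^0.
  monomial 2·x^1·y^0 ↦ 2·X^1·Y^0·Z^1.
  monomial -2·x^0·y^2 ↦ -2·X^0·Y^2·Z^0.
  monomial 1·x^0·y^1 ↦ 1·X^0·Y^1·Z^1.
  monomial 1·x^0·y^0 ↦ 1·X^0·Y^0·Z^2.
Collecting: F(X, Y, Z) = 3*X**2 + 2*X*Y + 2*X*Z - 2*Y**2 + Y*Z + Z**2.


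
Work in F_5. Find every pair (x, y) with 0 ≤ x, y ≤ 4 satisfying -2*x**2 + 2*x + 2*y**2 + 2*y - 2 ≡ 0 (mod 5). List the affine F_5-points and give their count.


Affine F_5-points: {(0, 2), (1, 2), (3, 1), (3, 3)}; count = 4.

For each of the 25 pairs (x, y) ∈ F_5², evaluate f(x, y) mod 5. Record the zeros.
  x = 0: [0↦3, 1↦2, 2↦0, 3↦2, 4↦3]  zeros at y ∈ {2}
  x = 1: [0↦3, 1↦2, 2↦0, 3↦2, 4↦3]  zeros at y ∈ {2}
  x = 2: [0↦4, 1↦3, 2↦1, 3↦3, 4↦4]  zeros at y ∈ ∅
  x = 3: [0↦1, 1↦0, 2↦3, 3↦0, 4↦1]  zeros at y ∈ {1, 3}
  x = 4: [0↦4, 1↦3, 2↦1, 3↦3, 4↦4]  zeros at y ∈ ∅
Collecting zeros: affine points = {(0, 2), (1, 2), (3, 1), (3, 3)}.
Total count |C(F_5)_aff| = 4.


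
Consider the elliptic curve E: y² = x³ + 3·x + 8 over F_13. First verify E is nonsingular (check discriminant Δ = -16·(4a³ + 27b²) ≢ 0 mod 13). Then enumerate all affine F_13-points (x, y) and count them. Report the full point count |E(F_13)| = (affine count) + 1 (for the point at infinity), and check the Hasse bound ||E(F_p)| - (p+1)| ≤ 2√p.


Affine points = {(1, 5), (1, 8), (2, 3), (2, 10), (9, 6), (9, 7), (12, 2), (12, 11)}; affine count = 8; |E(F_13)| = 9.

Discriminant check: Δ ∝ 4a³ + 27b² = 4·3³ + 27·8² = 4·27 + 27·64 ≡ 3 (mod 13). Nonzero ⇒ E is nonsingular.
For each x ∈ F_13, compute rhs = x³ + 3·x + 8 mod 13, then count y ∈ F_13 with y² ≡ rhs.
  x = 0: rhs = 8, matching y values: none (0 points).
  x = 1: rhs = 12, matching y values: 5, 8 (2 points).
  x = 2: rhs = 9, matching y values: 3, 10 (2 points).
  x = 3: rhs = 5, matching y values: none (0 points).
  x = 4: rhs = 6, matching y values: none (0 points).
  x = 5: rhs = 5, matching y values: none (0 points).
  x = 6: rhs = 8, matching y values: none (0 points).
  x = 7: rhs = 8, matching y values: none (0 points).
  x = 8: rhs = 11, matching y values: none (0 points).
  x = 9: rhs = 10, matching y values: 6, 7 (2 points).
  x = 10: rhs = 11, matching y values: none (0 points).
  x = 11: rhs = 7, matching y values: none (0 points).
  x = 12: rhs = 4, matching y values: 2, 11 (2 points).
Total affine count: 8.
Full point count |E(F_13)| = 8 + 1 = 9.
Hasse bound: |9 − (13+1)| = |-5| = 5 ≤ 2√13 ≈ 7.2111 ✓.


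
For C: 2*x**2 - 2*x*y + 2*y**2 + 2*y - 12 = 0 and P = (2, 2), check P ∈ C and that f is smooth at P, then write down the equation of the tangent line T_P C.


Tangent line at P: 4*x + 6*y - 20 = 0.

Step 1: f(2, 2) = 0, so P lies on C.
Step 2: partial derivatives
  f_x(x, y) = 4*x - 2*y, f_y(x, y) = -2*x + 4*y + 2.
  f_x(P) = 4, f_y(P) = 6 (gradient nonzero, so P is smooth).
Step 3: tangent line at P: 4·(x − 2) + 6·(y − 2) = 0.
Expanding: 4*x + 6*y - 20 = 0.


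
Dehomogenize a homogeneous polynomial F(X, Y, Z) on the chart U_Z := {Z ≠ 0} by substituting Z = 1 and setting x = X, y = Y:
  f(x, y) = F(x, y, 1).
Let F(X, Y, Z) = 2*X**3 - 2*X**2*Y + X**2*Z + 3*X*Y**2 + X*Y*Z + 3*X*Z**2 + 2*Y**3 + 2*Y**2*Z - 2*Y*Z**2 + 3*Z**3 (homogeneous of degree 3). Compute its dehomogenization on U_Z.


f(x, y) = 2*x**3 - 2*x**2*y + x**2 + 3*x*y**2 + x*y + 3*x + 2*y**3 + 2*y**2 - 2*y + 3

On U_Z we set Z = 1. Each monomial c·X^i·Y^j·Z^k in F becomes c·x^i·y^j·1^k = c·x^i·y^j.
Substituting Z = 1: F(X, Y, 1) = 2*x**3 - 2*x**2*y + x**2 + 3*x*y**2 + x*y + 3*x + 2*y**3 + 2*y**2 - 2*y + 3.
Note: deg(f) ≤ deg(F) = 3; strict inequality happens when F is divisible by Z (lost terms).


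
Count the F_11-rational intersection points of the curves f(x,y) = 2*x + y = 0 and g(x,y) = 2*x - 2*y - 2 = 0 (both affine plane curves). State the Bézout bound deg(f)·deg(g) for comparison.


Common zeros: {(4, 3)}; count = 1; Bézout bound = 1.

deg(f) = 1, deg(g) = 1, so Bézout bound = 1.
Scan x ∈ F_11. For each x, list the y ∈ F_11 with f(x, y) ≡ 0 and those with g(x, y) ≡ 0 (mod 11); the common zeros in that column are the intersection.
  x = 0: f ≡ 0 at y ∈ {0}; g ≡ 0 at y ∈ {10}; common: ∅.
  x = 1: f ≡ 0 at y ∈ {9}; g ≡ 0 at y ∈ {0}; common: ∅.
  x = 2: f ≡ 0 at y ∈ {7}; g ≡ 0 at y ∈ {1}; common: ∅.
  x = 3: f ≡ 0 at y ∈ {5}; g ≡ 0 at y ∈ {2}; common: ∅.
  x = 4: f ≡ 0 at y ∈ {3}; g ≡ 0 at y ∈ {3}; common: {3}.
  x = 5: f ≡ 0 at y ∈ {1}; g ≡ 0 at y ∈ {4}; common: ∅.
  x = 6: f ≡ 0 at y ∈ {10}; g ≡ 0 at y ∈ {5}; common: ∅.
  x = 7: f ≡ 0 at y ∈ {8}; g ≡ 0 at y ∈ {6}; common: ∅.
  x = 8: f ≡ 0 at y ∈ {6}; g ≡ 0 at y ∈ {7}; common: ∅.
  x = 9: f ≡ 0 at y ∈ {4}; g ≡ 0 at y ∈ {8}; common: ∅.
  x = 10: f ≡ 0 at y ∈ {2}; g ≡ 0 at y ∈ {9}; common: ∅.
Collecting: common zeros = {(4, 3)}, so the count is 1.
Comparison with the Bézout bound: 1 ≤ 1 = deg(f)·deg(g), as expected for curves with no common component (the bound is attained).


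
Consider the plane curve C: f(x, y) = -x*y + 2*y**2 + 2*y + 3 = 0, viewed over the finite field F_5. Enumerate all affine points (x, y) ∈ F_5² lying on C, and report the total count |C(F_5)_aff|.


Affine F_5-points: {(0, 2), (2, 1), (2, 4), (4, 3)}; count = 4.

For each of the 25 pairs (x, y) ∈ F_5², evaluate f(x, y) mod 5. Record the zeros.
  x = 0: [0↦3, 1↦2, 2↦0, 3↦2, 4↦3]  zeros at y ∈ {2}
  x = 1: [0↦3, 1↦1, 2↦3, 3↦4, 4↦4]  zeros at y ∈ ∅
  x = 2: [0↦3, 1↦0, 2↦1, 3↦1, 4↦0]  zeros at y ∈ {1, 4}
  x = 3: [0↦3, 1↦4, 2↦4, 3↦3, 4↦1]  zeros at y ∈ ∅
  x = 4: [0↦3, 1↦3, 2↦2, 3↦0, 4↦2]  zeros at y ∈ {3}
Collecting zeros: affine points = {(0, 2), (2, 1), (2, 4), (4, 3)}.
Total count |C(F_5)_aff| = 4.


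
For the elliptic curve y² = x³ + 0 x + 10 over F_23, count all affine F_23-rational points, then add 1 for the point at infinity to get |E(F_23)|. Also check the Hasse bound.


Affine points = {(2, 8), (2, 15), (7, 10), (7, 13), (8, 4), (8, 19), (9, 7), (9, 16), (12, 6), (12, 17), (15, 2), (15, 21), (16, 9), (16, 14), (17, 1), (17, 22), (18, 0), (20, 11), (20, 12), (21, 5), (21, 18), (22, 3), (22, 20)}; affine count = 23; |E(F_23)| = 24.

Discriminant check: Δ ∝ 4a³ + 27b² = 4·0³ + 27·10² = 4·0 + 27·100 ≡ 9 (mod 23). Nonzero ⇒ E is nonsingular.
For each x ∈ F_23, compute rhs = x³ + 0·x + 10 mod 23, then count y ∈ F_23 with y² ≡ rhs.
  x = 0: rhs = 10, matching y values: none (0 points).
  x = 1: rhs = 11, matching y values: none (0 points).
  x = 2: rhs = 18, matching y values: 8, 15 (2 points).
  x = 3: rhs = 14, matching y values: none (0 points).
  x = 4: rhs = 5, matching y values: none (0 points).
  x = 5: rhs = 20, matching y values: none (0 points).
  x = 6: rhs = 19, matching y values: none (0 points).
  x = 7: rhs = 8, matching y values: 10, 13 (2 points).
  x = 8: rhs = 16, matching y values: 4, 19 (2 points).
  x = 9: rhs = 3, matching y values: 7, 16 (2 points).
  x = 10: rhs = 21, matching y values: none (0 points).
  x = 11: rhs = 7, matching y values: none (0 points).
  x = 12: rhs = 13, matching y values: 6, 17 (2 points).
  x = 13: rhs = 22, matching y values: none (0 points).
  x = 14: rhs = 17, matching y values: none (0 points).
  x = 15: rhs = 4, matching y values: 2, 21 (2 points).
  x = 16: rhs = 12, matching y values: 9, 14 (2 points).
  x = 17: rhs = 1, matching y values: 1, 22 (2 points).
  x = 18: rhs = 0, matching y values: 0 (1 points).
  x = 19: rhs = 15, matching y values: none (0 points).
  x = 20: rhs = 6, matching y values: 11, 12 (2 points).
  x = 21: rhs = 2, matching y values: 5, 18 (2 points).
  x = 22: rhs = 9, matching y values: 3, 20 (2 points).
Total affine count: 23.
Full point count |E(F_23)| = 23 + 1 = 24.
Hasse bound: |24 − (23+1)| = |0| = 0 ≤ 2√23 ≈ 9.5917 ✓.


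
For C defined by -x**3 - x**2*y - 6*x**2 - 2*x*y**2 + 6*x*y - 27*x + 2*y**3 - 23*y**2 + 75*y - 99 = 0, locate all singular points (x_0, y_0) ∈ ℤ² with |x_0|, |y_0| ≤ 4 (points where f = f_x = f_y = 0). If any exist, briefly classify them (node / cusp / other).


Singular points: {(-3, 3)}; classification: cusp.

Compute partial derivatives:
  f_x = -3*x**2 - 2*x*y - 12*x - 2*y**2 + 6*y - 27.
  f_y = -x**2 - 4*x*y + 6*x + 6*y**2 - 46*y + 75.
Scan x_0 ∈ {−4, ..., 4}. For each x_0, f_y(x_0, y) is a polynomial in y; find its integer roots y ∈ {−4, ..., 4}, then test f_x and f at those candidates.
  x = -4: f_y(-4, y) = 6*y**2 - 30*y + 35; no integer root y with |y| ≤ 4.
  x = -3: f_y(-3, y) = 6*y**2 - 34*y + 48; vanishes at y ∈ {3}. (-3, 3): f_x = 0, f = 0 — SINGULAR.
  x = -2: f_y(-2, y) = 6*y**2 - 38*y + 59; no integer root y with |y| ≤ 4.
  x = -1: f_y(-1, y) = 6*y**2 - 42*y + 68; no integer root y with |y| ≤ 4.
  x = 0: f_y(0, y) = 6*y**2 - 46*y + 75; no integer root y with |y| ≤ 4.
  x = 1: f_y(1, y) = 6*y**2 - 50*y + 80; no integer root y with |y| ≤ 4.
  x = 2: f_y(2, y) = 6*y**2 - 54*y + 83; no integer root y with |y| ≤ 4.
  x = 3: f_y(3, y) = 6*y**2 - 58*y + 84; no integer root y with |y| ≤ 4.
  x = 4: f_y(4, y) = 6*y**2 - 62*y + 83; no integer root y with |y| ≤ 4.
Only singular point on the grid: (-3, 3).
Classify: substitute x = -3 + u, y = 3 + v and expand: f = -u**3 - u**2*v - 2*u*v**2 + 2*v**3 + v**2.
No constant or linear terms (consistent with a singular point). Quadratic part: v**2. Cubic part: -u**3 - u**2*v - 2*u*v**2 + 2*v**3.
The quadratic part v**2 is a perfect square, so there is a single (double) tangent line v = 0, i.e. y = 3. Restricting the cubic part to that line (v = 0) leaves -u**3 ≠ 0, so f is not divisible by v and the branch is v² ≈ u**3 to lowest order — this is a cusp.
Classification: cusp.


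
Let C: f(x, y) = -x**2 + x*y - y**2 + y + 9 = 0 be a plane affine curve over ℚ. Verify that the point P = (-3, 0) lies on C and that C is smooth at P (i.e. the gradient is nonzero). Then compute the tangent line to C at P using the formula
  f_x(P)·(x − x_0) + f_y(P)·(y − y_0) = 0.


Tangent line at P: 6*x - 2*y + 18 = 0.

Step 1: f(-3, 0) = 0, so P lies on C.
Step 2: partial derivatives
  f_x(x, y) = -2*x + y, f_y(x, y) = x - 2*y + 1.
  f_x(P) = 6, f_y(P) = -2 (gradient nonzero, so P is smooth).
Step 3: tangent line at P: 6·(x − -3) + -2·(y − 0) = 0.
Expanding: 6*x - 2*y + 18 = 0.


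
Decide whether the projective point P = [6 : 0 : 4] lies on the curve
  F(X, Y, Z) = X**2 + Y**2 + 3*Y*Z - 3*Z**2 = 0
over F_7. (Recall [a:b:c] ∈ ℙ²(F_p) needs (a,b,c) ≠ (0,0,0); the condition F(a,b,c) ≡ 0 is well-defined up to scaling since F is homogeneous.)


F(6,0,4) ≡ 2 (mod 7); P is NOT on the curve.

Evaluate F(6, 0, 4) term-by-term (mod 7).
  X**2 ↦ 1·36·1·1 = 36
  Y**2 ↦ 1·1·0·1 = 0
  3*Y*Z ↦ 3·1·0·4 = 0
  -3*Z**2 ↦ -3·1·1·16 = -48
Sum: F(6, 0, 4) = (36) + (0) + (0) + (-48) = -12.
Reducing mod 7: -12 ≡ 2 (mod 7).
Since F(a, b, c) ≡ 2 ≠ 0 (mod 7), P does NOT lie on the curve.


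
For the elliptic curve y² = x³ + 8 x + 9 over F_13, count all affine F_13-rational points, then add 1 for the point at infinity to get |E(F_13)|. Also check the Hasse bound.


Affine points = {(0, 3), (0, 10), (4, 1), (4, 12), (6, 0), (8, 0), (9, 2), (9, 11), (10, 6), (10, 7), (12, 0)}; affine count = 11; |E(F_13)| = 12.

Discriminant check: Δ ∝ 4a³ + 27b² = 4·8³ + 27·9² = 4·512 + 27·81 ≡ 10 (mod 13). Nonzero ⇒ E is nonsingular.
For each x ∈ F_13, compute rhs = x³ + 8·x + 9 mod 13, then count y ∈ F_13 with y² ≡ rhs.
  x = 0: rhs = 9, matching y values: 3, 10 (2 points).
  x = 1: rhs = 5, matching y values: none (0 points).
  x = 2: rhs = 7, matching y values: none (0 points).
  x = 3: rhs = 8, matching y values: none (0 points).
  x = 4: rhs = 1, matching y values: 1, 12 (2 points).
  x = 5: rhs = 5, matching y values: none (0 points).
  x = 6: rhs = 0, matching y values: 0 (1 points).
  x = 7: rhs = 5, matching y values: none (0 points).
  x = 8: rhs = 0, matching y values: 0 (1 points).
  x = 9: rhs = 4, matching y values: 2, 11 (2 points).
  x = 10: rhs = 10, matching y values: 6, 7 (2 points).
  x = 11: rhs = 11, matching y values: none (0 points).
  x = 12: rhs = 0, matching y values: 0 (1 points).
Total affine count: 11.
Full point count |E(F_13)| = 11 + 1 = 12.
Hasse bound: |12 − (13+1)| = |-2| = 2 ≤ 2√13 ≈ 7.2111 ✓.


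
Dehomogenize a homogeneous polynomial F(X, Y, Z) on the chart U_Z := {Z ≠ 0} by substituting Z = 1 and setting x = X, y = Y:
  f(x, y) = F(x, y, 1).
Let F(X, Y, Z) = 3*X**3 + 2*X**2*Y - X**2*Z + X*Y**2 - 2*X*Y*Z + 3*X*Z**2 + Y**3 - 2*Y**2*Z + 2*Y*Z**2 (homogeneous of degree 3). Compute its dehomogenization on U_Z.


f(x, y) = 3*x**3 + 2*x**2*y - x**2 + x*y**2 - 2*x*y + 3*x + y**3 - 2*y**2 + 2*y

On U_Z we set Z = 1. Each monomial c·X^i·Y^j·Z^k in F becomes c·x^i·y^j·1^k = c·x^i·y^j.
Substituting Z = 1: F(X, Y, 1) = 3*x**3 + 2*x**2*y - x**2 + x*y**2 - 2*x*y + 3*x + y**3 - 2*y**2 + 2*y.
Note: deg(f) ≤ deg(F) = 3; strict inequality happens when F is divisible by Z (lost terms).


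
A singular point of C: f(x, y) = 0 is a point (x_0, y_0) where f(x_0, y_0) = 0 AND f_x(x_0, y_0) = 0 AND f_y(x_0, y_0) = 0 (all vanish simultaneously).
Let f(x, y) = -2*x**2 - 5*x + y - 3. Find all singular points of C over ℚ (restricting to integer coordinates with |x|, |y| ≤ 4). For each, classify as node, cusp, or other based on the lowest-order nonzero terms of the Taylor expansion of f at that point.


No singular points in the scanned grid; C is smooth there.

Compute partial derivatives:
  f_x = -4*x - 5.
  f_y = 1.
f_y = 1 is a nonzero constant, so f_y never vanishes: no point (x, y) can satisfy f = f_x = f_y = 0. In particular no (x, y) ∈ {−4, ..., 4}² is singular; the curve is smooth.


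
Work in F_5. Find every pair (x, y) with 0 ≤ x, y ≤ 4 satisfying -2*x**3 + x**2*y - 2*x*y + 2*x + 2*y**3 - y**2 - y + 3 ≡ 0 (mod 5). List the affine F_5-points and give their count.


Affine F_5-points: {(0, 3), (3, 0), (3, 4)}; count = 3.

For each of the 25 pairs (x, y) ∈ F_5², evaluate f(x, y) mod 5. Record the zeros.
  x = 0: [0↦3, 1↦3, 2↦3, 3↦0, 4↦1]  zeros at y ∈ {3}
  x = 1: [0↦3, 1↦2, 2↦1, 3↦2, 4↦2]  zeros at y ∈ ∅
  x = 2: [0↦1, 1↦1, 2↦1, 3↦3, 4↦4]  zeros at y ∈ ∅
  x = 3: [0↦0, 1↦3, 2↦1, 3↦1, 4↦0]  zeros at y ∈ {0, 4}
  x = 4: [0↦3, 1↦1, 2↦4, 3↦4, 4↦3]  zeros at y ∈ ∅
Collecting zeros: affine points = {(0, 3), (3, 0), (3, 4)}.
Total count |C(F_5)_aff| = 3.


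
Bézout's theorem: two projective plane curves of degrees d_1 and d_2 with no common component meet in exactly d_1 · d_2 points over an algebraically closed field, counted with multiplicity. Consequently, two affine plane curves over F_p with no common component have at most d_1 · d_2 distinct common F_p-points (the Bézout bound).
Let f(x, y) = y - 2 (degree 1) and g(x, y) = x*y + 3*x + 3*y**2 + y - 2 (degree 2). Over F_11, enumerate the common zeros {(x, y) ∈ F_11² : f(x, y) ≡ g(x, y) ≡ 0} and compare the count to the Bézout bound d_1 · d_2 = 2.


Common zeros: {(2, 2)}; count = 1; Bézout bound = 2.

deg(f) = 1, deg(g) = 2, so Bézout bound = 2.
Scan x ∈ F_11. For each x, list the y ∈ F_11 with f(x, y) ≡ 0 and those with g(x, y) ≡ 0 (mod 11); the common zeros in that column are the intersection.
  x = 0: f ≡ 0 at y ∈ {2}; g ≡ 0 at y ∈ {8, 10}; common: ∅.
  x = 1: f ≡ 0 at y ∈ {2}; g ≡ 0 at y ∈ {6, 8}; common: ∅.
  x = 2: f ≡ 0 at y ∈ {2}; g ≡ 0 at y ∈ {2, 8}; common: {2}.
  x = 3: f ≡ 0 at y ∈ {2}; g ≡ 0 at y ∈ {8, 9}; common: ∅.
  x = 4: f ≡ 0 at y ∈ {2}; g ≡ 0 at y ∈ {5, 8}; common: ∅.
  x = 5: f ≡ 0 at y ∈ {2}; g ≡ 0 at y ∈ {1, 8}; common: ∅.
  x = 6: f ≡ 0 at y ∈ {2}; g ≡ 0 at y ∈ {8}; common: ∅.
  x = 7: f ≡ 0 at y ∈ {2}; g ≡ 0 at y ∈ {4, 8}; common: ∅.
  x = 8: f ≡ 0 at y ∈ {2}; g ≡ 0 at y ∈ {0, 8}; common: ∅.
  x = 9: f ≡ 0 at y ∈ {2}; g ≡ 0 at y ∈ {7, 8}; common: ∅.
  x = 10: f ≡ 0 at y ∈ {2}; g ≡ 0 at y ∈ {3, 8}; common: ∅.
Collecting: common zeros = {(2, 2)}, so the count is 1.
Comparison with the Bézout bound: 1 ≤ 2 = deg(f)·deg(g), as expected for curves with no common component (the affine F_11-count falls short of the bound because intersections may lie at infinity, over extension fields, or carry multiplicity).


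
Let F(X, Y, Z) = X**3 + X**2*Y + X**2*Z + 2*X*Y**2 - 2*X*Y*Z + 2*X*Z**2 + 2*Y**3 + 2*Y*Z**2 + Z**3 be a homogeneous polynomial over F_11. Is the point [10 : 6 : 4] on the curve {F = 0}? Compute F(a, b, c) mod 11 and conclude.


F(10,6,4) ≡ 3 (mod 11); P is NOT on the curve.

Evaluate F(10, 6, 4) term-by-term (mod 11).
  X**3 ↦ 1·1000·1·1 = 1000
  X**2*Y ↦ 1·100·6·1 = 600
  X**2*Z ↦ 1·100·1·4 = 400
  2*X*Y**2 ↦ 2·10·36·1 = 720
  -2*X*Y*Z ↦ -2·10·6·4 = -480
  2*X*Z**2 ↦ 2·10·1·16 = 320
  2*Y**3 ↦ 2·1·216·1 = 432
  2*Y*Z**2 ↦ 2·1·6·16 = 192
  Z**3 ↦ 1·1·1·64 = 64
Sum: F(10, 6, 4) = (1000) + (600) + (400) + (720) + (-480) + (320) + (432) + (192) + (64) = 3248.
Reducing mod 11: 3248 ≡ 3 (mod 11).
Since F(a, b, c) ≡ 3 ≠ 0 (mod 11), P does NOT lie on the curve.


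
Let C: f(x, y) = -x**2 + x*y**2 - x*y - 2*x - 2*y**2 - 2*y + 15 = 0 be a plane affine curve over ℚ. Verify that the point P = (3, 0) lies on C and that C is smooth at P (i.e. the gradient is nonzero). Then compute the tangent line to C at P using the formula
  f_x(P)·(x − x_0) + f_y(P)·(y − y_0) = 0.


Tangent line at P: -8*x - 5*y + 24 = 0.

Step 1: f(3, 0) = 0, so P lies on C.
Step 2: partial derivatives
  f_x(x, y) = -2*x + y**2 - y - 2, f_y(x, y) = 2*x*y - x - 4*y - 2.
  f_x(P) = -8, f_y(P) = -5 (gradient nonzero, so P is smooth).
Step 3: tangent line at P: -8·(x − 3) + -5·(y − 0) = 0.
Expanding: -8*x - 5*y + 24 = 0.


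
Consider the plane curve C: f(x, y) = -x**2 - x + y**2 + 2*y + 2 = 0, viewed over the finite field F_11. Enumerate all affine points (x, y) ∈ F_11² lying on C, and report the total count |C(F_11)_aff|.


Affine F_11-points: {(1, 0), (1, 9), (2, 3), (2, 6), (3, 10), (7, 10), (8, 3), (8, 6), (9, 0), (9, 9)}; count = 10.

For each of the 121 pairs (x, y) ∈ F_11², evaluate f(x, y) mod 11. Record the zeros.
  x = 0: [0↦2, 1↦5, 2↦10, 3↦6, 4↦4, 5↦4, 6↦6, 7↦10, 8↦5, 9↦2, 10↦1]  zeros at y ∈ ∅
  x = 1: [0↦0, 1↦3, 2↦8, 3↦4, 4↦2, 5↦2, 6↦4, 7↦8, 8↦3, 9↦0, 10↦10]  zeros at y ∈ {0, 9}
  x = 2: [0↦7, 1↦10, 2↦4, 3↦0, 4↦9, 5↦9, 6↦0, 7↦4, 8↦10, 9↦7, 10↦6]  zeros at y ∈ {3, 6}
  x = 3: [0↦1, 1↦4, 2↦9, 3↦5, 4↦3, 5↦3, 6↦5, 7↦9, 8↦4, 9↦1, 10↦0]  zeros at y ∈ {10}
  x = 4: [0↦4, 1↦7, 2↦1, 3↦8, 4↦6, 5↦6, 6↦8, 7↦1, 8↦7, 9↦4, 10↦3]  zeros at y ∈ ∅
  x = 5: [0↦5, 1↦8, 2↦2, 3↦9, 4↦7, 5↦7, 6↦9, 7↦2, 8↦8, 9↦5, 10↦4]  zeros at y ∈ ∅
  x = 6: [0↦4, 1↦7, 2↦1, 3↦8, 4↦6, 5↦6, 6↦8, 7↦1, 8↦7, 9↦4, 10↦3]  zeros at y ∈ ∅
  x = 7: [0↦1, 1↦4, 2↦9, 3↦5, 4↦3, 5↦3, 6↦5, 7↦9, 8↦4, 9↦1, 10↦0]  zeros at y ∈ {10}
  x = 8: [0↦7, 1↦10, 2↦4, 3↦0, 4↦9, 5↦9, 6↦0, 7↦4, 8↦10, 9↦7, 10↦6]  zeros at y ∈ {3, 6}
  x = 9: [0↦0, 1↦3, 2↦8, 3↦4, 4↦2, 5↦2, 6↦4, 7↦8, 8↦3, 9↦0, 10↦10]  zeros at y ∈ {0, 9}
  x = 10: [0↦2, 1↦5, 2↦10, 3↦6, 4↦4, 5↦4, 6↦6, 7↦10, 8↦5, 9↦2, 10↦1]  zeros at y ∈ ∅
Collecting zeros: affine points = {(1, 0), (1, 9), (2, 3), (2, 6), (3, 10), (7, 10), (8, 3), (8, 6), (9, 0), (9, 9)}.
Total count |C(F_11)_aff| = 10.


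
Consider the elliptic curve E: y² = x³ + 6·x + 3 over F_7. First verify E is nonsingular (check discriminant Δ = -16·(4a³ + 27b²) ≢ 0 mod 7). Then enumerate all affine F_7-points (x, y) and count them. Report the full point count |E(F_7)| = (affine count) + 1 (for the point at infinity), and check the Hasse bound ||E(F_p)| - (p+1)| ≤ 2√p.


Affine points = {(2, 3), (2, 4), (4, 0), (5, 2), (5, 5)}; affine count = 5; |E(F_7)| = 6.

Discriminant check: Δ ∝ 4a³ + 27b² = 4·6³ + 27·3² = 4·216 + 27·9 ≡ 1 (mod 7). Nonzero ⇒ E is nonsingular.
For each x ∈ F_7, compute rhs = x³ + 6·x + 3 mod 7, then count y ∈ F_7 with y² ≡ rhs.
  x = 0: rhs = 3, matching y values: none (0 points).
  x = 1: rhs = 3, matching y values: none (0 points).
  x = 2: rhs = 2, matching y values: 3, 4 (2 points).
  x = 3: rhs = 6, matching y values: none (0 points).
  x = 4: rhs = 0, matching y values: 0 (1 points).
  x = 5: rhs = 4, matching y values: 2, 5 (2 points).
  x = 6: rhs = 3, matching y values: none (0 points).
Total affine count: 5.
Full point count |E(F_7)| = 5 + 1 = 6.
Hasse bound: |6 − (7+1)| = |-2| = 2 ≤ 2√7 ≈ 5.2915 ✓.


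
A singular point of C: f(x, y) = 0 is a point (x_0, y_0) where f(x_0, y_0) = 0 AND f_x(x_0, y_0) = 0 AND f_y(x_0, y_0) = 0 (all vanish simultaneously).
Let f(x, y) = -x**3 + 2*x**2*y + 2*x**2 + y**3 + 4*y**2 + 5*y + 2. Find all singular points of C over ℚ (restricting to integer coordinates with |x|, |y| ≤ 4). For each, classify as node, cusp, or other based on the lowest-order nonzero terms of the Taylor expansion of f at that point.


Singular points: {(0, -1)}; classification: cusp.

Compute partial derivatives:
  f_x = -3*x**2 + 4*x*y + 4*x.
  f_y = 2*x**2 + 3*y**2 + 8*y + 5.
Scan x_0 ∈ {−4, ..., 4}. For each x_0, f_y(x_0, y) is a polynomial in y; find its integer roots y ∈ {−4, ..., 4}, then test f_x and f at those candidates.
  x = -4: f_y(-4, y) = 3*y**2 + 8*y + 37; no integer root y with |y| ≤ 4.
  x = -3: f_y(-3, y) = 3*y**2 + 8*y + 23; no integer root y with |y| ≤ 4.
  x = -2: f_y(-2, y) = 3*y**2 + 8*y + 13; no integer root y with |y| ≤ 4.
  x = -1: f_y(-1, y) = 3*y**2 + 8*y + 7; no integer root y with |y| ≤ 4.
  x = 0: f_y(0, y) = 3*y**2 + 8*y + 5; vanishes at y ∈ {-1}. (0, -1): f_x = 0, f = 0 — SINGULAR.
  x = 1: f_y(1, y) = 3*y**2 + 8*y + 7; no integer root y with |y| ≤ 4.
  x = 2: f_y(2, y) = 3*y**2 + 8*y + 13; no integer root y with |y| ≤ 4.
  x = 3: f_y(3, y) = 3*y**2 + 8*y + 23; no integer root y with |y| ≤ 4.
  x = 4: f_y(4, y) = 3*y**2 + 8*y + 37; no integer root y with |y| ≤ 4.
Only singular point on the grid: (0, -1).
Classify: substitute x = 0 + u, y = -1 + v and expand: f = -u**3 + 2*u**2*v + v**3 + v**2.
No constant or linear terms (consistent with a singular point). Quadratic part: v**2. Cubic part: -u**3 + 2*u**2*v + v**3.
The quadratic part v**2 is a perfect square, so there is a single (double) tangent line v = 0, i.e. y = -1. Restricting the cubic part to that line (v = 0) leaves -u**3 ≠ 0, so f is not divisible by v and the branch is v² ≈ u**3 to lowest order — this is a cusp.
Classification: cusp.


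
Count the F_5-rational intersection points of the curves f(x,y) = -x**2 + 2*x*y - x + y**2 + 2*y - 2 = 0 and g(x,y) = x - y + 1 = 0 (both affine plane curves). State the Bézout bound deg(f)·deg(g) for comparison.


Common zeros: ∅; count = 0; Bézout bound = 2.

deg(f) = 2, deg(g) = 1, so Bézout bound = 2.
Scan x ∈ F_5. For each x, list the y ∈ F_5 with f(x, y) ≡ 0 and those with g(x, y) ≡ 0 (mod 5); the common zeros in that column are the intersection.
  x = 0: f ≡ 0 at y ∈ ∅; g ≡ 0 at y ∈ {1}; common: ∅.
  x = 1: f ≡ 0 at y ∈ ∅; g ≡ 0 at y ∈ {2}; common: ∅.
  x = 2: f ≡ 0 at y ∈ ∅; g ≡ 0 at y ∈ {3}; common: ∅.
  x = 3: f ≡ 0 at y ∈ {1}; g ≡ 0 at y ∈ {4}; common: ∅.
  x = 4: f ≡ 0 at y ∈ ∅; g ≡ 0 at y ∈ {0}; common: ∅.
Collecting: common zeros = ∅, so the count is 0.
Comparison with the Bézout bound: 0 ≤ 2 = deg(f)·deg(g), as expected for curves with no common component (the affine F_5-count falls short of the bound because intersections may lie at infinity, over extension fields, or carry multiplicity).


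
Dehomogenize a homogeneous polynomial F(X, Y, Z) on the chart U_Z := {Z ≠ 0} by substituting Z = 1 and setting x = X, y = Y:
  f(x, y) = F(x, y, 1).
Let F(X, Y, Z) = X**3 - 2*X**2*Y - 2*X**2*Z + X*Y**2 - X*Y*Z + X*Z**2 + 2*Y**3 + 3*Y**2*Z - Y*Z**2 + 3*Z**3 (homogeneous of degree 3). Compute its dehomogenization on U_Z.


f(x, y) = x**3 - 2*x**2*y - 2*x**2 + x*y**2 - x*y + x + 2*y**3 + 3*y**2 - y + 3

On U_Z we set Z = 1. Each monomial c·X^i·Y^j·Z^k in F becomes c·x^i·y^j·1^k = c·x^i·y^j.
Substituting Z = 1: F(X, Y, 1) = x**3 - 2*x**2*y - 2*x**2 + x*y**2 - x*y + x + 2*y**3 + 3*y**2 - y + 3.
Note: deg(f) ≤ deg(F) = 3; strict inequality happens when F is divisible by Z (lost terms).


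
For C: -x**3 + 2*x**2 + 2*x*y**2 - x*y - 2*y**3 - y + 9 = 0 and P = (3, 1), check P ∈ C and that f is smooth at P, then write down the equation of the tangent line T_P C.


Tangent line at P: -14*x + 2*y + 40 = 0.

Step 1: f(3, 1) = 0, so P lies on C.
Step 2: partial derivatives
  f_x(x, y) = -3*x**2 + 4*x + 2*y**2 - y, f_y(x, y) = 4*x*y - x - 6*y**2 - 1.
  f_x(P) = -14, f_y(P) = 2 (gradient nonzero, so P is smooth).
Step 3: tangent line at P: -14·(x − 3) + 2·(y − 1) = 0.
Expanding: -14*x + 2*y + 40 = 0.


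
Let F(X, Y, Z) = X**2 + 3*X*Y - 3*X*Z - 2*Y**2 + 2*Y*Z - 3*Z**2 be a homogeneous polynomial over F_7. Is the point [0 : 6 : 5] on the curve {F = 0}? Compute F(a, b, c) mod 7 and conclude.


F(0,6,5) ≡ 4 (mod 7); P is NOT on the curve.

Evaluate F(0, 6, 5) term-by-term (mod 7).
  X**2 ↦ 1·0·1·1 = 0
  3*X*Y ↦ 3·0·6·1 = 0
  -3*X*Z ↦ -3·0·1·5 = 0
  -2*Y**2 ↦ -2·1·36·1 = -72
  2*Y*Z ↦ 2·1·6·5 = 60
  -3*Z**2 ↦ -3·1·1·25 = -75
Sum: F(0, 6, 5) = (0) + (0) + (0) + (-72) + (60) + (-75) = -87.
Reducing mod 7: -87 ≡ 4 (mod 7).
Since F(a, b, c) ≡ 4 ≠ 0 (mod 7), P does NOT lie on the curve.


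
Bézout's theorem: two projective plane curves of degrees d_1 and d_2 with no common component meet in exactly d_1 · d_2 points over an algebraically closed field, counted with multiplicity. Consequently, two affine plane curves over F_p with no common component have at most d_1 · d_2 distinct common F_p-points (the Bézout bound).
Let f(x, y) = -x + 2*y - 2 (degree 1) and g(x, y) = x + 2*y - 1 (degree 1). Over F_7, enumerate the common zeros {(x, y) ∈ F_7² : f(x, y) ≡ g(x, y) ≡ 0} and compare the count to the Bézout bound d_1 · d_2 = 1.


Common zeros: {(3, 6)}; count = 1; Bézout bound = 1.

deg(f) = 1, deg(g) = 1, so Bézout bound = 1.
Scan x ∈ F_7. For each x, list the y ∈ F_7 with f(x, y) ≡ 0 and those with g(x, y) ≡ 0 (mod 7); the common zeros in that column are the intersection.
  x = 0: f ≡ 0 at y ∈ {1}; g ≡ 0 at y ∈ {4}; common: ∅.
  x = 1: f ≡ 0 at y ∈ {5}; g ≡ 0 at y ∈ {0}; common: ∅.
  x = 2: f ≡ 0 at y ∈ {2}; g ≡ 0 at y ∈ {3}; common: ∅.
  x = 3: f ≡ 0 at y ∈ {6}; g ≡ 0 at y ∈ {6}; common: {6}.
  x = 4: f ≡ 0 at y ∈ {3}; g ≡ 0 at y ∈ {2}; common: ∅.
  x = 5: f ≡ 0 at y ∈ {0}; g ≡ 0 at y ∈ {5}; common: ∅.
  x = 6: f ≡ 0 at y ∈ {4}; g ≡ 0 at y ∈ {1}; common: ∅.
Collecting: common zeros = {(3, 6)}, so the count is 1.
Comparison with the Bézout bound: 1 ≤ 1 = deg(f)·deg(g), as expected for curves with no common component (the bound is attained).


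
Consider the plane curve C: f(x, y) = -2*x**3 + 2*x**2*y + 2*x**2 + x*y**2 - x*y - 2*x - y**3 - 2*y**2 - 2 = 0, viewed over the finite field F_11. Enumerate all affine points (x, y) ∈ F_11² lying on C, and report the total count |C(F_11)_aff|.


Affine F_11-points: {(1, 8), (3, 0), (4, 1), (5, 1), (5, 3), (5, 10), (6, 0), (6, 4), (8, 9), (9, 2)}; count = 10.

For each of the 121 pairs (x, y) ∈ F_11², evaluate f(x, y) mod 11. Record the zeros.
  x = 0: [0↦9, 1↦6, 2↦4, 3↦8, 4↦1, 5↦10, 6↦7, 7↦8, 8↦7, 9↦9, 10↦8]  zeros at y ∈ ∅
  x = 1: [0↦7, 1↦6, 2↦8, 3↦7, 4↦8, 5↦5, 6↦3, 7↦7, 8↦0, 9↦9, 10↦6]  zeros at y ∈ {8}
  x = 2: [0↦8, 1↦2, 2↦1, 3↦10, 4↦1, 5↦1, 6↦4, 7↦4, 8↦6, 9↦4, 10↦3]  zeros at y ∈ ∅
  x = 3: [0↦0, 1↦4, 2↦4, 3↦5, 4↦1, 5↦8, 6↦9, 7↦9, 8↦2, 9↦4, 10↦9]  zeros at y ∈ {0}
  x = 4: [0↦4, 1↦0, 2↦5, 3↦2, 4↦7, 5↦3, 6↦6, 7↦10, 8↦9, 9↦8, 10↦1]  zeros at y ∈ {1}
  x = 5: [0↦8, 1↦0, 2↦3, 3↦0, 4↦7, 5↦7, 6↦5, 7↦6, 8↦4, 9↦4, 10↦0]  zeros at y ∈ {1, 3, 10}
  x = 6: [0↦0, 1↦3, 2↦8, 3↦9, 4↦0, 5↦8, 6↦5, 7↦7, 8↦8, 9↦2, 10↦5]  zeros at y ∈ {0, 4}
  x = 7: [0↦1, 1↦8, 2↦8, 3↦6, 4↦7, 5↦5, 6↦5, 7↦1, 8↦9, 9↦1, 10↦4]  zeros at y ∈ ∅
  x = 8: [0↦10, 1↦3, 2↦2, 3↦1, 4↦5, 5↦8, 6↦4, 7↦9, 8↦6, 9↦0, 10↦7]  zeros at y ∈ {9}
  x = 9: [0↦4, 1↦9, 2↦0, 3↦4, 4↦4, 5↦5, 6↦1, 7↦8, 8↦9, 9↦9, 10↦2]  zeros at y ∈ {2}
  x = 10: [0↦4, 1↦3, 2↦1, 3↦3, 4↦3, 5↦6, 6↦6, 7↦8, 8↦6, 9↦5, 10↦10]  zeros at y ∈ ∅
Collecting zeros: affine points = {(1, 8), (3, 0), (4, 1), (5, 1), (5, 3), (5, 10), (6, 0), (6, 4), (8, 9), (9, 2)}.
Total count |C(F_11)_aff| = 10.


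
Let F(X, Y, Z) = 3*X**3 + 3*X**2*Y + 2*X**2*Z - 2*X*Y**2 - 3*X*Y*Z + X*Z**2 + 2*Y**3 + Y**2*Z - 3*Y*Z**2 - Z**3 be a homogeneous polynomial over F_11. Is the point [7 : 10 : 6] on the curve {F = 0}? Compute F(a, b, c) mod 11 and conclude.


F(7,10,6) ≡ 3 (mod 11); P is NOT on the curve.

Evaluate F(7, 10, 6) term-by-term (mod 11).
  3*X**3 ↦ 3·343·1·1 = 1029
  3*X**2*Y ↦ 3·49·10·1 = 1470
  2*X**2*Z ↦ 2·49·1·6 = 588
  -2*X*Y**2 ↦ -2·7·100·1 = -1400
  -3*X*Y*Z ↦ -3·7·10·6 = -1260
  X*Z**2 ↦ 1·7·1·36 = 252
  2*Y**3 ↦ 2·1·1000·1 = 2000
  Y**2*Z ↦ 1·1·100·6 = 600
  -3*Y*Z**2 ↦ -3·1·10·36 = -1080
  -Z**3 ↦ -1·1·1·216 = -216
Sum: F(7, 10, 6) = (1029) + (1470) + (588) + (-1400) + (-1260) + (252) + (2000) + (600) + (-1080) + (-216) = 1983.
Reducing mod 11: 1983 ≡ 3 (mod 11).
Since F(a, b, c) ≡ 3 ≠ 0 (mod 11), P does NOT lie on the curve.
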